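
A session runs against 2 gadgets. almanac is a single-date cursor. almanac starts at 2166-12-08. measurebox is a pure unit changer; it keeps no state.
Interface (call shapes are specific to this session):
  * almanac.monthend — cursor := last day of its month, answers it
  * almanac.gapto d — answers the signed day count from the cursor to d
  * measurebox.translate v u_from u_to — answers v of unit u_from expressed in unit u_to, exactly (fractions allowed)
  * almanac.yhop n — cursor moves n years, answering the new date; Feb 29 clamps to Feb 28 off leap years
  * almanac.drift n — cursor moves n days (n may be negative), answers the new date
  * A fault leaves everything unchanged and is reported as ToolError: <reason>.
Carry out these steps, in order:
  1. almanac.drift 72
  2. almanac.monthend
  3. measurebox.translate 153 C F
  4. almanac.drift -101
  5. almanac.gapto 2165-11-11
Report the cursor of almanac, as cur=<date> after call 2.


Answer: cur=2167-02-28

Derivation:
Now I run almanac.drift using 72, yielding 2167-02-18.
Now I run almanac.monthend, and get 2167-02-28.
Now I run measurebox.translate using 153, C, F, and get 1537/5.
I call almanac.drift using -101: 2166-11-19.
Invoking almanac.gapto using 2165-11-11, which returns -373.


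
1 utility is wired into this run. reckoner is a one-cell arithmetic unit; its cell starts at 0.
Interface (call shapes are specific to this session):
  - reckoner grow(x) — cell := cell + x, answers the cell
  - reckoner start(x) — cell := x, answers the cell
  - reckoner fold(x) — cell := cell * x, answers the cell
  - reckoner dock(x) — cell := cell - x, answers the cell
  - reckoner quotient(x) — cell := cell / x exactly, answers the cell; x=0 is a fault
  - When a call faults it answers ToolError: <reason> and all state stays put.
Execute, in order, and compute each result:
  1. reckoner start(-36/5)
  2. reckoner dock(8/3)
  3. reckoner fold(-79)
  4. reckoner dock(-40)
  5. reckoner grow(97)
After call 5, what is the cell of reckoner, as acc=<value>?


Answer: acc=13747/15

Derivation:
// reckoner start(-36/5) -> -36/5
// reckoner dock(8/3) -> -148/15
// reckoner fold(-79) -> 11692/15
// reckoner dock(-40) -> 12292/15
// reckoner grow(97) -> 13747/15


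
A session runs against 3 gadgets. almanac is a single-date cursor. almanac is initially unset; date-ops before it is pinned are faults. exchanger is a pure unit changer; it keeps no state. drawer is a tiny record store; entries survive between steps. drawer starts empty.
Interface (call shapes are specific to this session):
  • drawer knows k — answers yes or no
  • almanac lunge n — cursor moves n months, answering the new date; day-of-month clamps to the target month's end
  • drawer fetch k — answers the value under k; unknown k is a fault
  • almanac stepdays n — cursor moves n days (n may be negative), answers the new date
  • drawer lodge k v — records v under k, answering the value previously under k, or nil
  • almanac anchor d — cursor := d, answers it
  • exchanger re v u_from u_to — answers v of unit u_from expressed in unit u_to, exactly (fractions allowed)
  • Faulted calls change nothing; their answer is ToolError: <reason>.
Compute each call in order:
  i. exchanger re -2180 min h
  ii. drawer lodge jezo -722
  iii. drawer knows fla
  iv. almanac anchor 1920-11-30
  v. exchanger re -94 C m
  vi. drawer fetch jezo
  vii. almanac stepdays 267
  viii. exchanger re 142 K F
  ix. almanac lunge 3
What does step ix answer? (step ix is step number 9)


Step: exchanger re[v=-2180; u_from=min; u_to=h]
Result: -109/3
Step: drawer lodge[k=jezo; v=-722]
Result: nil
Step: drawer knows[k=fla]
Result: no
Step: almanac anchor[d=1920-11-30]
Result: 1920-11-30
Step: exchanger re[v=-94; u_from=C; u_to=m]
Result: ToolError: incompatible units
Step: drawer fetch[k=jezo]
Result: -722
Step: almanac stepdays[n=267]
Result: 1921-08-24
Step: exchanger re[v=142; u_from=K; u_to=F]
Result: -20407/100
Step: almanac lunge[n=3]
Result: 1921-11-24

Answer: 1921-11-24


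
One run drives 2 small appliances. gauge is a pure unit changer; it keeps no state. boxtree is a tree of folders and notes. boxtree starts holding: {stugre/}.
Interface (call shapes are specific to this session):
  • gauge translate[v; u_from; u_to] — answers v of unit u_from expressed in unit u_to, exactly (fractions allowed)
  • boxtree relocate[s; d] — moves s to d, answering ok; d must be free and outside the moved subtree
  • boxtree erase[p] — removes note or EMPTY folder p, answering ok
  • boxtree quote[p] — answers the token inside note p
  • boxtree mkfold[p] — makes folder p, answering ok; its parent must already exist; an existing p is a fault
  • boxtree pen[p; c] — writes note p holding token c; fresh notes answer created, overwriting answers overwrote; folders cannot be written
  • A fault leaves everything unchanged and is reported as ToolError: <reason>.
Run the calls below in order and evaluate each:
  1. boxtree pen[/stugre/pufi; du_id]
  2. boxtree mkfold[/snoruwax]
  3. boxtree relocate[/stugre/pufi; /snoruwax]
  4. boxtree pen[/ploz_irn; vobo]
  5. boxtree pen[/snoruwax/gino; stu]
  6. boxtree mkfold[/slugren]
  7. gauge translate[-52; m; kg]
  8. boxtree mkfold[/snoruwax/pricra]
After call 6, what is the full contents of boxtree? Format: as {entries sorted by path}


% 1. boxtree pen(p=/stugre/pufi, c=du_id) -> created
% 2. boxtree mkfold(p=/snoruwax) -> ok
% 3. boxtree relocate(s=/stugre/pufi, d=/snoruwax) -> ToolError: exists
% 4. boxtree pen(p=/ploz_irn, c=vobo) -> created
% 5. boxtree pen(p=/snoruwax/gino, c=stu) -> created
% 6. boxtree mkfold(p=/slugren) -> ok
% 7. gauge translate(v=-52, u_from=m, u_to=kg) -> ToolError: incompatible units
% 8. boxtree mkfold(p=/snoruwax/pricra) -> ok

Answer: {ploz_irn=vobo, slugren/, snoruwax/, snoruwax/gino=stu, stugre/, stugre/pufi=du_id}


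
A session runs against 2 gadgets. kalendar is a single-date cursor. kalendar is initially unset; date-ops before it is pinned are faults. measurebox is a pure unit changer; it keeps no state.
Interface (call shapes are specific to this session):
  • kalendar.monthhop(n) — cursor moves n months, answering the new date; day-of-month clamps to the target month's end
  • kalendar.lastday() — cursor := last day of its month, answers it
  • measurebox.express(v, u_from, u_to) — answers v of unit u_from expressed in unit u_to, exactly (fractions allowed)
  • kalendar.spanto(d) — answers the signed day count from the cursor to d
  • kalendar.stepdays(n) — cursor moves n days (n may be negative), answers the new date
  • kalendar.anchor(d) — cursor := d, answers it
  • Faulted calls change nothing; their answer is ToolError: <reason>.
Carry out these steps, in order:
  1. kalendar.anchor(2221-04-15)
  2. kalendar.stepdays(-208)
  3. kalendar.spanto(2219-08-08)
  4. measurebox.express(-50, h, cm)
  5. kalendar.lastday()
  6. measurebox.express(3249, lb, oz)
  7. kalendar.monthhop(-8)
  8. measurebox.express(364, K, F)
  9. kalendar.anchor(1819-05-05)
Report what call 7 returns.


Answer: 2220-01-30

Derivation:
;; kalendar.anchor(d=2221-04-15) == 2221-04-15
;; kalendar.stepdays(n=-208) == 2220-09-19
;; kalendar.spanto(d=2219-08-08) == -408
;; measurebox.express(v=-50, u_from=h, u_to=cm) == ToolError: incompatible units
;; kalendar.lastday() == 2220-09-30
;; measurebox.express(v=3249, u_from=lb, u_to=oz) == 51984
;; kalendar.monthhop(n=-8) == 2220-01-30
;; measurebox.express(v=364, u_from=K, u_to=F) == 19553/100
;; kalendar.anchor(d=1819-05-05) == 1819-05-05


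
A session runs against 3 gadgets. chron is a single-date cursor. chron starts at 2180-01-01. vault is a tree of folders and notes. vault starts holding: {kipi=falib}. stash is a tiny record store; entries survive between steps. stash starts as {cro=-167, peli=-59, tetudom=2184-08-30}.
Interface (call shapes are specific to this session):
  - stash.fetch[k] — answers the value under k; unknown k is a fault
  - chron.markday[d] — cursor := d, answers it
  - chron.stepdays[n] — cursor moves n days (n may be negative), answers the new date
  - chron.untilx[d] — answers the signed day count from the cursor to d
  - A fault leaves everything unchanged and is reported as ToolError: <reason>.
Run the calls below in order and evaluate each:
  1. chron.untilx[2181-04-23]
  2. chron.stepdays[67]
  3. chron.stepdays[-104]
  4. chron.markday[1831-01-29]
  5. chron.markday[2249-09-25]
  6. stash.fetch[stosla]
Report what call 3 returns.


Answer: 2179-11-25

Derivation:
[in] chron.untilx d='2181-04-23'
:: 478
[in] chron.stepdays n='67'
:: 2180-03-08
[in] chron.stepdays n='-104'
:: 2179-11-25
[in] chron.markday d='1831-01-29'
:: 1831-01-29
[in] chron.markday d='2249-09-25'
:: 2249-09-25
[in] stash.fetch k='stosla'
:: ToolError: no such key stosla


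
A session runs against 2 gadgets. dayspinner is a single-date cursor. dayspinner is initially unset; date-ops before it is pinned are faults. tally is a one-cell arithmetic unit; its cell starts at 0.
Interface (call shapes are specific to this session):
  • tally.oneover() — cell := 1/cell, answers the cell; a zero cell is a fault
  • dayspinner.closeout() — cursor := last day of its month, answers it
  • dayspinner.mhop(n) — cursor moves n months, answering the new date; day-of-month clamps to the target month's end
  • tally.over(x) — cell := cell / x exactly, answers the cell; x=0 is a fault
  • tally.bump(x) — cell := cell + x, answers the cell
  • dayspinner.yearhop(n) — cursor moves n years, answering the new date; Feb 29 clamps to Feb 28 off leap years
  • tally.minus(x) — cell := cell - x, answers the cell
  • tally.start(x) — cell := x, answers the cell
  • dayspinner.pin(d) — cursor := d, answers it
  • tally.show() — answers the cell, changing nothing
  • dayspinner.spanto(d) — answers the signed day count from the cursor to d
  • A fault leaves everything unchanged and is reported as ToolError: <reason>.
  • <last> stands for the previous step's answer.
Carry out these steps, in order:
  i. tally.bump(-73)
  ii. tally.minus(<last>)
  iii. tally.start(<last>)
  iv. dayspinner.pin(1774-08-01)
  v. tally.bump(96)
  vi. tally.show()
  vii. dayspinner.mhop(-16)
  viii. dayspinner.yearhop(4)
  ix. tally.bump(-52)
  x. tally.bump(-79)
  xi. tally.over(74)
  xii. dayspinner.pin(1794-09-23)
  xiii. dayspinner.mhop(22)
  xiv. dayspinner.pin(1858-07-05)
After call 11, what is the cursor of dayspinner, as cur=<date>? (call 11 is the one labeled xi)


>> tally.bump(x→-73)
<< -73
>> tally.minus(x→<last>)
<< 0
>> tally.start(x→<last>)
<< 0
>> dayspinner.pin(d→1774-08-01)
<< 1774-08-01
>> tally.bump(x→96)
<< 96
>> tally.show()
<< 96
>> dayspinner.mhop(n→-16)
<< 1773-04-01
>> dayspinner.yearhop(n→4)
<< 1777-04-01
>> tally.bump(x→-52)
<< 44
>> tally.bump(x→-79)
<< -35
>> tally.over(x→74)
<< -35/74
>> dayspinner.pin(d→1794-09-23)
<< 1794-09-23
>> dayspinner.mhop(n→22)
<< 1796-07-23
>> dayspinner.pin(d→1858-07-05)
<< 1858-07-05

Answer: cur=1777-04-01


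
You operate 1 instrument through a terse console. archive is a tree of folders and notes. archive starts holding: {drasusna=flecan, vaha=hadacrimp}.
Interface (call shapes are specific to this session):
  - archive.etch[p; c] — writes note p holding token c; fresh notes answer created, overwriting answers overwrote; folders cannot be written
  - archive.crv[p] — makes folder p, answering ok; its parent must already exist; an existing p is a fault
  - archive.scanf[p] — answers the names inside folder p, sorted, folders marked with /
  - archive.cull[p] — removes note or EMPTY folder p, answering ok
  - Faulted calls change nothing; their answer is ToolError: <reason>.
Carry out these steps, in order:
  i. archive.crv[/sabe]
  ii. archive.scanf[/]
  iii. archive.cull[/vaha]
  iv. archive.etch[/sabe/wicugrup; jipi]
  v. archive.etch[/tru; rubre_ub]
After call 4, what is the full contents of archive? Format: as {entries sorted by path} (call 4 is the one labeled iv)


Answer: {drasusna=flecan, sabe/, sabe/wicugrup=jipi}

Derivation:
·→ archive.crv(p→/sabe)
·← ok
·→ archive.scanf(p→/)
·← [drasusna, sabe/, vaha]
·→ archive.cull(p→/vaha)
·← ok
·→ archive.etch(p→/sabe/wicugrup, c→jipi)
·← created
·→ archive.etch(p→/tru, c→rubre_ub)
·← created


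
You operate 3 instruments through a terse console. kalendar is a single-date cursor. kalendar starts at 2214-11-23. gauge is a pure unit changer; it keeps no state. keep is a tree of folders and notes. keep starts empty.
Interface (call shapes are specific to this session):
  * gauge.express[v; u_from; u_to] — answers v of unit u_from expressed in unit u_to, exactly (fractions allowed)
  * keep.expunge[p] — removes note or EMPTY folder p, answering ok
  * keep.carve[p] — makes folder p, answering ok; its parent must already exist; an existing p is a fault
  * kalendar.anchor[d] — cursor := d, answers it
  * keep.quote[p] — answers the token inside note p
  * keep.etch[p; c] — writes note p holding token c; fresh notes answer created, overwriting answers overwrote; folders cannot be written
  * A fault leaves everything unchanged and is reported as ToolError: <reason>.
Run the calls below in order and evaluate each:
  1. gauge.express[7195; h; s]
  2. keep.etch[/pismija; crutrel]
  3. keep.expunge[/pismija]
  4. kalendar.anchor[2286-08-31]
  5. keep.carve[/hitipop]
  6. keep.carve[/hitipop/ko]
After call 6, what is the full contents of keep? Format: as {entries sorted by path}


>> express(7195, h, s)
<< 25902000
>> etch(/pismija, crutrel)
<< created
>> expunge(/pismija)
<< ok
>> anchor(2286-08-31)
<< 2286-08-31
>> carve(/hitipop)
<< ok
>> carve(/hitipop/ko)
<< ok

Answer: {hitipop/, hitipop/ko/}


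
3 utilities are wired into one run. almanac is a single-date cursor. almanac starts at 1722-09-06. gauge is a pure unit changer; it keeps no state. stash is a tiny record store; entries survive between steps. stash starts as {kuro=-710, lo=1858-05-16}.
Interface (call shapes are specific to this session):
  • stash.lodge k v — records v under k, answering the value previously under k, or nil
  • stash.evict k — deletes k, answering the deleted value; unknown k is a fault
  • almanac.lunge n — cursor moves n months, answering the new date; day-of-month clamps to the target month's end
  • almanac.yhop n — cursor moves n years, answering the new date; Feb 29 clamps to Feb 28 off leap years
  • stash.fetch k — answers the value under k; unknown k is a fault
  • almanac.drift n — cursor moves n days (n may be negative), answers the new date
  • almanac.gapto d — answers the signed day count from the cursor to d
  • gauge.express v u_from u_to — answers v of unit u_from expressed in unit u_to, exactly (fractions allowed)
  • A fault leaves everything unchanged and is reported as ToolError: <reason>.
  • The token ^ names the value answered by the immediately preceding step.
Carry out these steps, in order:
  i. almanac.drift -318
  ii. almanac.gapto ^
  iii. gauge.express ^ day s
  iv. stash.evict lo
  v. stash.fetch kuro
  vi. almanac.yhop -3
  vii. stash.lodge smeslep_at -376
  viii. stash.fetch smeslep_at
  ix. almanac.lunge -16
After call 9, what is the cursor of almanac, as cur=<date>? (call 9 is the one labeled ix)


Answer: cur=1717-06-23

Derivation:
Do: drift[-318]
See: 1721-10-23
Do: gapto[^]
See: 0
Do: express[^; day; s]
See: 0
Do: evict[lo]
See: 1858-05-16
Do: fetch[kuro]
See: -710
Do: yhop[-3]
See: 1718-10-23
Do: lodge[smeslep_at; -376]
See: nil
Do: fetch[smeslep_at]
See: -376
Do: lunge[-16]
See: 1717-06-23


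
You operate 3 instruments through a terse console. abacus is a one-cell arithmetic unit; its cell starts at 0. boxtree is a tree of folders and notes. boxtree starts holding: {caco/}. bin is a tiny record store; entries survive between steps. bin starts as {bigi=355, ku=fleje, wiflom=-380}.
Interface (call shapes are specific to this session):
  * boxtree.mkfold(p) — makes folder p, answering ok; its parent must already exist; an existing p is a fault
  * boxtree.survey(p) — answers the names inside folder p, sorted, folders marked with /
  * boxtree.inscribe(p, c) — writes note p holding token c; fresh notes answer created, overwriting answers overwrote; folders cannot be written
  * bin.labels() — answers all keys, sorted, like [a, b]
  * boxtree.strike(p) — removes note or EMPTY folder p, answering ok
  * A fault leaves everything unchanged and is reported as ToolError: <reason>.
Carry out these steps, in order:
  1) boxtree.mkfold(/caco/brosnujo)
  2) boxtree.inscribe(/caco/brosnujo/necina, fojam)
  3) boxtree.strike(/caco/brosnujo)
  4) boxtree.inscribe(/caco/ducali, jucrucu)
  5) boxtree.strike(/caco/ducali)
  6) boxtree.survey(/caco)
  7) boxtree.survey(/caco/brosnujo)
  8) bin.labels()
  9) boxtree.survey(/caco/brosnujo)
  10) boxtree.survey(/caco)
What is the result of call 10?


Answer: [brosnujo/]

Derivation:
>>> boxtree.mkfold /caco/brosnujo
:: ok
>>> boxtree.inscribe /caco/brosnujo/necina fojam
:: created
>>> boxtree.strike /caco/brosnujo
:: ToolError: not empty
>>> boxtree.inscribe /caco/ducali jucrucu
:: created
>>> boxtree.strike /caco/ducali
:: ok
>>> boxtree.survey /caco
:: [brosnujo/]
>>> boxtree.survey /caco/brosnujo
:: [necina]
>>> bin.labels
:: [bigi, ku, wiflom]
>>> boxtree.survey /caco/brosnujo
:: [necina]
>>> boxtree.survey /caco
:: [brosnujo/]


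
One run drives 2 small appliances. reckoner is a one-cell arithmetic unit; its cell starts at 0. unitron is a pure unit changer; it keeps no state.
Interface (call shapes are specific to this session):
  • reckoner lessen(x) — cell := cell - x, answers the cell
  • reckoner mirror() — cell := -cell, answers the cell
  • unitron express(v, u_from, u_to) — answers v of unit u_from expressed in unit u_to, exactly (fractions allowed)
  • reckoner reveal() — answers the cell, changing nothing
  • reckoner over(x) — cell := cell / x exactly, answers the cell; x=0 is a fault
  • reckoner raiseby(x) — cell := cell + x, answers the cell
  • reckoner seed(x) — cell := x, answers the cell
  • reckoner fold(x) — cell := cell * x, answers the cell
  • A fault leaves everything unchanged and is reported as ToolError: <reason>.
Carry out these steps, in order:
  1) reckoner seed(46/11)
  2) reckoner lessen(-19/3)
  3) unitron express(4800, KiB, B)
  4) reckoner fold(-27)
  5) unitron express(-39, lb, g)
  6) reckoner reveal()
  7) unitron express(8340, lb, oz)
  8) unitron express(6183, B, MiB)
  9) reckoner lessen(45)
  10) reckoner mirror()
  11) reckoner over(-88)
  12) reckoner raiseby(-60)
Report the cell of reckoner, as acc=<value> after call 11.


Answer: acc=-1809/484

Derivation:
-- reckoner seed(x='46/11') -> 46/11
-- reckoner lessen(x='-19/3') -> 347/33
-- unitron express(v='4800', u_from='KiB', u_to='B') -> 4915200
-- reckoner fold(x='-27') -> -3123/11
-- unitron express(v='-39', u_from='lb', u_to='g') -> -1769010243/100000
-- reckoner reveal() -> -3123/11
-- unitron express(v='8340', u_from='lb', u_to='oz') -> 133440
-- unitron express(v='6183', u_from='B', u_to='MiB') -> 6183/1048576
-- reckoner lessen(x='45') -> -3618/11
-- reckoner mirror() -> 3618/11
-- reckoner over(x='-88') -> -1809/484
-- reckoner raiseby(x='-60') -> -30849/484


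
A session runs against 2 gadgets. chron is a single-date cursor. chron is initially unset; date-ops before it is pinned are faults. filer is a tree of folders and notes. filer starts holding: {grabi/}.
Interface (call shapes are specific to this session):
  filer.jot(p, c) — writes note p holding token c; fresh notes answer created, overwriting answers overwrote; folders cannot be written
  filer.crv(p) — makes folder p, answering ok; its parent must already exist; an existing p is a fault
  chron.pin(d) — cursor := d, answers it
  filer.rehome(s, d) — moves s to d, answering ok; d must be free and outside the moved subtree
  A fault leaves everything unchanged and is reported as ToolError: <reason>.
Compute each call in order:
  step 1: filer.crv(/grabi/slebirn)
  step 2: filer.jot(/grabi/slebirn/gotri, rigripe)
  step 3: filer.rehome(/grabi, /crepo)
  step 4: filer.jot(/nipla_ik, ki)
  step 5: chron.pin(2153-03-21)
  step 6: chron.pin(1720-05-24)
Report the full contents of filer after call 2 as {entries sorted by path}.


% crv p='/grabi/slebirn'
:: ok
% jot p='/grabi/slebirn/gotri' c='rigripe'
:: created
% rehome s='/grabi' d='/crepo'
:: ok
% jot p='/nipla_ik' c='ki'
:: created
% pin d='2153-03-21'
:: 2153-03-21
% pin d='1720-05-24'
:: 1720-05-24

Answer: {grabi/, grabi/slebirn/, grabi/slebirn/gotri=rigripe}


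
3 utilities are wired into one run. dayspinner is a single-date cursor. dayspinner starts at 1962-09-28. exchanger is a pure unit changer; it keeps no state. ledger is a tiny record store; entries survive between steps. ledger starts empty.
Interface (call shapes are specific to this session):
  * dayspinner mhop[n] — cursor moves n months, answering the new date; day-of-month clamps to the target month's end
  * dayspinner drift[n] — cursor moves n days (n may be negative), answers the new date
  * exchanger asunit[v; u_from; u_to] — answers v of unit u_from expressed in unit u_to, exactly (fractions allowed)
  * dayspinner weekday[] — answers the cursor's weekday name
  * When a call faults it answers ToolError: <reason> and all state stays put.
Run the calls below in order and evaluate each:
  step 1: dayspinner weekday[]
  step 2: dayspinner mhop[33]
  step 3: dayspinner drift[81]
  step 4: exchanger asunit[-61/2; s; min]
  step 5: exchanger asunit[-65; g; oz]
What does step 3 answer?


-- 1. dayspinner weekday() ~> Friday
-- 2. dayspinner mhop(n→33) ~> 1965-06-28
-- 3. dayspinner drift(n→81) ~> 1965-09-17
-- 4. exchanger asunit(v→-61/2, u_from→s, u_to→min) ~> -61/120
-- 5. exchanger asunit(v→-65, u_from→g, u_to→oz) ~> -104000000/45359237

Answer: 1965-09-17


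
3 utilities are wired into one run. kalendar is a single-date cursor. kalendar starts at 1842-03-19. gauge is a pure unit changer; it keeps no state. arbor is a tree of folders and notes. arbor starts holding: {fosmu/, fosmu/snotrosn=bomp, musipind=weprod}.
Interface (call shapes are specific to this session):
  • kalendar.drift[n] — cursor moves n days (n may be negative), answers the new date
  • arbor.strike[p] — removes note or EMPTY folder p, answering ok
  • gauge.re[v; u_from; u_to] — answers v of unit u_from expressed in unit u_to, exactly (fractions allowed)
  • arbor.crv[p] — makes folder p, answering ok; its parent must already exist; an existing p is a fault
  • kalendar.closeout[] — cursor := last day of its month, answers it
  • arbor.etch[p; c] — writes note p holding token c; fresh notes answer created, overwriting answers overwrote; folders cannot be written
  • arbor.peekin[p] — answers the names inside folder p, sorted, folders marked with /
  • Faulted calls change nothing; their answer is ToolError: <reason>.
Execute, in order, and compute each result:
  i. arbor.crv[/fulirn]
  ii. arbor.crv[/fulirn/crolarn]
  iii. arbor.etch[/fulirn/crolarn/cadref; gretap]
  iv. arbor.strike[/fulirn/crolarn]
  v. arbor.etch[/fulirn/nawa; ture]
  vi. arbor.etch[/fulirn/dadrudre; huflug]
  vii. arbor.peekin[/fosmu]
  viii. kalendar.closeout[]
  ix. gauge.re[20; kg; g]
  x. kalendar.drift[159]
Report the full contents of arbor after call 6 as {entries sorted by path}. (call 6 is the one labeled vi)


Answer: {fosmu/, fosmu/snotrosn=bomp, fulirn/, fulirn/crolarn/, fulirn/crolarn/cadref=gretap, fulirn/dadrudre=huflug, fulirn/nawa=ture, musipind=weprod}

Derivation:
> arbor.crv p=/fulirn
  ok
> arbor.crv p=/fulirn/crolarn
  ok
> arbor.etch p=/fulirn/crolarn/cadref c=gretap
  created
> arbor.strike p=/fulirn/crolarn
  ToolError: not empty
> arbor.etch p=/fulirn/nawa c=ture
  created
> arbor.etch p=/fulirn/dadrudre c=huflug
  created
> arbor.peekin p=/fosmu
  [snotrosn]
> kalendar.closeout
  1842-03-31
> gauge.re v=20 u_from=kg u_to=g
  20000
> kalendar.drift n=159
  1842-09-06


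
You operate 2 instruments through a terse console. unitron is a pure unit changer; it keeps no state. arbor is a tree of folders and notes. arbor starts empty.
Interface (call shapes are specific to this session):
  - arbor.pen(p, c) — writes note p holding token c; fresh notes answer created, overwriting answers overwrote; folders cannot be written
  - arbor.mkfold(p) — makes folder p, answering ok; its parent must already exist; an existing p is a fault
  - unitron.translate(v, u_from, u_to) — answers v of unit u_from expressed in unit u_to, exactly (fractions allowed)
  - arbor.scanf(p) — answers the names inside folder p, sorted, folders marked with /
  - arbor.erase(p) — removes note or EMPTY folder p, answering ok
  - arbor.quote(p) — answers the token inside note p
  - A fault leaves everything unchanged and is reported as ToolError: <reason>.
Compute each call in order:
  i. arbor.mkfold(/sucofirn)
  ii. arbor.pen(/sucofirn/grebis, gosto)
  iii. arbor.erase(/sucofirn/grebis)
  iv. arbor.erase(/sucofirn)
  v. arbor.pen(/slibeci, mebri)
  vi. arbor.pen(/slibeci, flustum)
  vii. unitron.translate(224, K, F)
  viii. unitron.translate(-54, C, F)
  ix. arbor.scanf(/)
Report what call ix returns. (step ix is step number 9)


Answer: [slibeci]

Derivation:
;; arbor.mkfold(p=/sucofirn) == ok
;; arbor.pen(p=/sucofirn/grebis, c=gosto) == created
;; arbor.erase(p=/sucofirn/grebis) == ok
;; arbor.erase(p=/sucofirn) == ok
;; arbor.pen(p=/slibeci, c=mebri) == created
;; arbor.pen(p=/slibeci, c=flustum) == overwrote
;; unitron.translate(v=224, u_from=K, u_to=F) == -5647/100
;; unitron.translate(v=-54, u_from=C, u_to=F) == -326/5
;; arbor.scanf(p=/) == [slibeci]


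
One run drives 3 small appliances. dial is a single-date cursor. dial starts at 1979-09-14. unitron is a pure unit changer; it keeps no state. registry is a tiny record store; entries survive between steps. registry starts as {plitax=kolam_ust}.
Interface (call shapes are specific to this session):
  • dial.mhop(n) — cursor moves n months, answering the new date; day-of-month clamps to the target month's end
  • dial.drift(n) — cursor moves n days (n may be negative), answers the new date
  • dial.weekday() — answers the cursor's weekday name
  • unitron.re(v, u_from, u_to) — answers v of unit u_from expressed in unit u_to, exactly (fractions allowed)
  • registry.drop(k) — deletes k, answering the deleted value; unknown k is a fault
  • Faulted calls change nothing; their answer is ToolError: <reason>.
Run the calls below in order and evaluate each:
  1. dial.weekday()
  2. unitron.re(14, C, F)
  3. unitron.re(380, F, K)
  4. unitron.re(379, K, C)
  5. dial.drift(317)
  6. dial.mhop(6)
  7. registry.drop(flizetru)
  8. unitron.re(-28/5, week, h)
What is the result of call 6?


Act: weekday[]
Obs: Friday
Act: re[14; C; F]
Obs: 286/5
Act: re[380; F; K]
Obs: 27989/60
Act: re[379; K; C]
Obs: 2117/20
Act: drift[317]
Obs: 1980-07-27
Act: mhop[6]
Obs: 1981-01-27
Act: drop[flizetru]
Obs: ToolError: no such key flizetru
Act: re[-28/5; week; h]
Obs: -4704/5

Answer: 1981-01-27


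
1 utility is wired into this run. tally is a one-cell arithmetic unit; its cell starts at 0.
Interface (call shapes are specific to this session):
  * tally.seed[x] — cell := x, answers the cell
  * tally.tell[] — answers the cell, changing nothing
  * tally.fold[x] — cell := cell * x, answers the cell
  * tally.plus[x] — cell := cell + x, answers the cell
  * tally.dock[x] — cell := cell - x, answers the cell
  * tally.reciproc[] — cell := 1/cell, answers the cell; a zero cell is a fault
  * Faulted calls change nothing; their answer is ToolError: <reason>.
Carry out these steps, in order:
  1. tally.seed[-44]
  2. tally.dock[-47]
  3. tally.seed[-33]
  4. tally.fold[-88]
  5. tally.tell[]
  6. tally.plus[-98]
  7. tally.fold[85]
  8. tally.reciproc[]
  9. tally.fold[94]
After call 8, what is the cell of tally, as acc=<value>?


;; 1. tally.seed(x=-44) : -44
;; 2. tally.dock(x=-47) : 3
;; 3. tally.seed(x=-33) : -33
;; 4. tally.fold(x=-88) : 2904
;; 5. tally.tell() : 2904
;; 6. tally.plus(x=-98) : 2806
;; 7. tally.fold(x=85) : 238510
;; 8. tally.reciproc() : 1/238510
;; 9. tally.fold(x=94) : 47/119255

Answer: acc=1/238510


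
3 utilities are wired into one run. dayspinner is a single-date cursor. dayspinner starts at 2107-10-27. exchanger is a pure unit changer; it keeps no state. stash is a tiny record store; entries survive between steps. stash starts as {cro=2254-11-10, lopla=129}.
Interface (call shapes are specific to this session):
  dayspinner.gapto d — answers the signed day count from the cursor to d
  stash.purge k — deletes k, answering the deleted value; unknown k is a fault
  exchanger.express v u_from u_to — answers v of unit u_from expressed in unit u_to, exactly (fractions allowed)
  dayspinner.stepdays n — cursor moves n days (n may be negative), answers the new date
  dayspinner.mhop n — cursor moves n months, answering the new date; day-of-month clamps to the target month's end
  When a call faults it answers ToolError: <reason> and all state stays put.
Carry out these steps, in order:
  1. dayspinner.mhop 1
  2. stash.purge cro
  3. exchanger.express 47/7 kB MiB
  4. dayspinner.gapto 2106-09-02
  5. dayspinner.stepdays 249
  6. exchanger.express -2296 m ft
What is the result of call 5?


// 1. dayspinner.mhop(n='1') -> 2107-11-27
// 2. stash.purge(k='cro') -> 2254-11-10
// 3. exchanger.express(v='47/7', u_from='kB', u_to='MiB') -> 5875/917504
// 4. dayspinner.gapto(d='2106-09-02') -> -451
// 5. dayspinner.stepdays(n='249') -> 2108-08-02
// 6. exchanger.express(v='-2296', u_from='m', u_to='ft') -> -2870000/381

Answer: 2108-08-02


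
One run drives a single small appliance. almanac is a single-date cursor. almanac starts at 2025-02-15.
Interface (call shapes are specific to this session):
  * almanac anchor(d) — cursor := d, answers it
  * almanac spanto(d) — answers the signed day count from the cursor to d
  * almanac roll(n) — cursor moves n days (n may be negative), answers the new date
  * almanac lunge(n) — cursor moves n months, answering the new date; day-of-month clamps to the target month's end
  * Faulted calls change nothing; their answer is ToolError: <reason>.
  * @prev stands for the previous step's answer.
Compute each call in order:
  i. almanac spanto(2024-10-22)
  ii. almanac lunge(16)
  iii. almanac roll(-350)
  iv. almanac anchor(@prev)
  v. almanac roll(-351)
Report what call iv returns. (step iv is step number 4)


·→ almanac spanto(d: 2024-10-22)
·← -116
·→ almanac lunge(n: 16)
·← 2026-06-15
·→ almanac roll(n: -350)
·← 2025-06-30
·→ almanac anchor(d: @prev)
·← 2025-06-30
·→ almanac roll(n: -351)
·← 2024-07-14

Answer: 2025-06-30


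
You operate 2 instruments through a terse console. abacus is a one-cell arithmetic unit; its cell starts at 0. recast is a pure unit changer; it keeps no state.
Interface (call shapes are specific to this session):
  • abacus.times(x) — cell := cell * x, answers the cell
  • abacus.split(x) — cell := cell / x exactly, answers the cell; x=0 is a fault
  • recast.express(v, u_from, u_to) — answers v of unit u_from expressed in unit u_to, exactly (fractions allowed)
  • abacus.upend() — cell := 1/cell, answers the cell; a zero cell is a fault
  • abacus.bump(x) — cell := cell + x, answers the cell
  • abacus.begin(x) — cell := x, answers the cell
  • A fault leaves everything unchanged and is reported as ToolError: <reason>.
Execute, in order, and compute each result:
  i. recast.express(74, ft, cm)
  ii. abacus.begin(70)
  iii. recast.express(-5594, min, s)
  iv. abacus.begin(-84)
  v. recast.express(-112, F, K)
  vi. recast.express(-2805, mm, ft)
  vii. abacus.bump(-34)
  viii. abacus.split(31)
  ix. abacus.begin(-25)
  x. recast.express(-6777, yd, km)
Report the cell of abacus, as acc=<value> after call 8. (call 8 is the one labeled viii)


! recast.express(v=74, u_from=ft, u_to=cm) => 56388/25
! abacus.begin(x=70) => 70
! recast.express(v=-5594, u_from=min, u_to=s) => -335640
! abacus.begin(x=-84) => -84
! recast.express(v=-112, u_from=F, u_to=K) => 3863/20
! recast.express(v=-2805, u_from=mm, u_to=ft) => -4675/508
! abacus.bump(x=-34) => -118
! abacus.split(x=31) => -118/31
! abacus.begin(x=-25) => -25
! recast.express(v=-6777, u_from=yd, u_to=km) => -7746111/1250000

Answer: acc=-118/31


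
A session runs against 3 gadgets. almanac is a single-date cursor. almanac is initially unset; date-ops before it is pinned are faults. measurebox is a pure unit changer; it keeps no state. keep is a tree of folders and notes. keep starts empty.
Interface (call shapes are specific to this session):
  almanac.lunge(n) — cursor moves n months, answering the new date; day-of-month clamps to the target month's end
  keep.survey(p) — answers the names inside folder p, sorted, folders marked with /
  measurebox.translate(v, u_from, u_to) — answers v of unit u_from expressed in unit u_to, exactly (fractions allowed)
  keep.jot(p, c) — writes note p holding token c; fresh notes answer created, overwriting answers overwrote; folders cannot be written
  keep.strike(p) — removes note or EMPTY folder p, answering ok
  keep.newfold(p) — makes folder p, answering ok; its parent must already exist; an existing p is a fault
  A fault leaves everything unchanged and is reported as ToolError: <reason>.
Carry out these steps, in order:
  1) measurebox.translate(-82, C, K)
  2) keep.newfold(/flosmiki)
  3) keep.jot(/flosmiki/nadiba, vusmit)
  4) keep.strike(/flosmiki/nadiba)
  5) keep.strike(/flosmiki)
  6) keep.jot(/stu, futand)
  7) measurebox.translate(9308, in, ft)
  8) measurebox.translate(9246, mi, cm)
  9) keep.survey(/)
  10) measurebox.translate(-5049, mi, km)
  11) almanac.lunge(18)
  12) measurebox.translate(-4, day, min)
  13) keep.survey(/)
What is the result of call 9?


Now I run translate with v=-82, u_from=C, u_to=K, → 3823/20.
I use newfold with p=/flosmiki: ok.
I run jot with p=/flosmiki/nadiba, c=vusmit, which returns created.
Now I run strike with p=/flosmiki/nadiba, — result: ok.
Now I run strike with p=/flosmiki, and observe ok.
Then jot with p=/stu, c=futand, — result: created.
Using translate with v=9308, u_from=in, u_to=ft, → 2327/3.
Calling translate with v=9246, u_from=mi, u_to=cm, and see 7439997312/5.
Next I call survey with p=/, and see [stu].
I use translate with v=-5049, u_from=mi, u_to=km, and see -126962154/15625.
I try lunge with n=18, and see ToolError: no date set.
I use translate with v=-4, u_from=day, u_to=min: -5760.
Calling survey with p=/, — result: [stu].

Answer: [stu]


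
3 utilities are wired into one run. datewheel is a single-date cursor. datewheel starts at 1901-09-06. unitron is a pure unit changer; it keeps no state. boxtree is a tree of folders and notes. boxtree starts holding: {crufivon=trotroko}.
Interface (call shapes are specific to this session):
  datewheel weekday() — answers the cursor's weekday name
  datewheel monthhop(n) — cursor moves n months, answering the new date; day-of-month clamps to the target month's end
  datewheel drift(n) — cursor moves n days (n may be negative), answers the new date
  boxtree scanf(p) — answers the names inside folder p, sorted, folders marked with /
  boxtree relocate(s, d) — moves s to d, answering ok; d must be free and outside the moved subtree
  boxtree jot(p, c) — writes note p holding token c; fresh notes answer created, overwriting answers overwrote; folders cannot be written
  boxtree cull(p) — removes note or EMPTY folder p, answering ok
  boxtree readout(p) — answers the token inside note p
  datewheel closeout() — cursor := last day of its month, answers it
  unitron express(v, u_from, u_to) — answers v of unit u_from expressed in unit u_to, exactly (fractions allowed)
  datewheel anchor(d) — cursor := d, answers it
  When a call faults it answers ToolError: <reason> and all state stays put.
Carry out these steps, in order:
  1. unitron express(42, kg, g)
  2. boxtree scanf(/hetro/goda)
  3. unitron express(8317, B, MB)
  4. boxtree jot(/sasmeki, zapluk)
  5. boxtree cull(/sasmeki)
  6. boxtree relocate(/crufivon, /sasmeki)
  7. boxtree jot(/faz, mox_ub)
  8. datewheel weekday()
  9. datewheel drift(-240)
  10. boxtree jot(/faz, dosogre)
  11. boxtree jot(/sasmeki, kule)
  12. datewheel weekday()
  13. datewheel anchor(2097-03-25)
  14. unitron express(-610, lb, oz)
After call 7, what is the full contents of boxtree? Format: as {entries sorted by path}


I run unitron express passing v→42, u_from→kg, u_to→g, which returns 42000.
Invoking boxtree scanf passing p→/hetro/goda, giving ToolError: not found.
Calling unitron express passing v→8317, u_from→B, u_to→MB, yielding 8317/1000000.
Calling boxtree jot passing p→/sasmeki, c→zapluk, giving created.
Invoking boxtree cull passing p→/sasmeki, yielding ok.
I use boxtree relocate passing s→/crufivon, d→/sasmeki, yielding ok.
I call boxtree jot passing p→/faz, c→mox_ub: created.
I call datewheel weekday(), and observe Friday.
I use datewheel drift passing n→-240, and observe 1901-01-09.
Calling boxtree jot passing p→/faz, c→dosogre, giving overwrote.
I use boxtree jot passing p→/sasmeki, c→kule, yielding overwrote.
Calling datewheel weekday(), yielding Wednesday.
I try datewheel anchor passing d→2097-03-25, yielding 2097-03-25.
Next I call unitron express passing v→-610, u_from→lb, u_to→oz, — result: -9760.

Answer: {faz=mox_ub, sasmeki=trotroko}


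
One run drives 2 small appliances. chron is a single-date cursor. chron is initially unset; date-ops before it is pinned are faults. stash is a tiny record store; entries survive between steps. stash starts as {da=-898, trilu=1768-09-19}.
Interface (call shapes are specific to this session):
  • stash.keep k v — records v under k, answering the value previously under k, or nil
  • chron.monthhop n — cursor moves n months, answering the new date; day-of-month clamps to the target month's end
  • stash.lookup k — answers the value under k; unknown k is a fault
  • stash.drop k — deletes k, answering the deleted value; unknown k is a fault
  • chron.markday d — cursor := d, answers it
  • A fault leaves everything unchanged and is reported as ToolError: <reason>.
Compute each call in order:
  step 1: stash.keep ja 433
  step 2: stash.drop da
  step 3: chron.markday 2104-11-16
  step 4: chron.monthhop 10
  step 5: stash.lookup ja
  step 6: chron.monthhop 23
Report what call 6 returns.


% stash.keep k=ja v=433
  nil
% stash.drop k=da
  -898
% chron.markday d=2104-11-16
  2104-11-16
% chron.monthhop n=10
  2105-09-16
% stash.lookup k=ja
  433
% chron.monthhop n=23
  2107-08-16

Answer: 2107-08-16


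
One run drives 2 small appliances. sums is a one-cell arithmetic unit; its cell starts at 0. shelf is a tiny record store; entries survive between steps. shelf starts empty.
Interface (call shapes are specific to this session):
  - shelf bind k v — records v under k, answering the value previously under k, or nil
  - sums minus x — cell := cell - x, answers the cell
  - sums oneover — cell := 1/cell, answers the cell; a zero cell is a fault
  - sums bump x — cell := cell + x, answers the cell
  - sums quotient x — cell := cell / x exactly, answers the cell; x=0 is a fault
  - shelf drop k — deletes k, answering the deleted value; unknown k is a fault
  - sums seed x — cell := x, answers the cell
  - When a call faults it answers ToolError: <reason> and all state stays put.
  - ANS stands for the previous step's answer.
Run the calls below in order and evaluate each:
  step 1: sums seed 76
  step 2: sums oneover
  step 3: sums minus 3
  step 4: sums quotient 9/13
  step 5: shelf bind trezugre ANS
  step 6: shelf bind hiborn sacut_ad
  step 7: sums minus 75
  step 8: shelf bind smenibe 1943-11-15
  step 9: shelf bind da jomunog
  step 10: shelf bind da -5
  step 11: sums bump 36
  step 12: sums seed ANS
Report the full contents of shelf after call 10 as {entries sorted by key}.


Answer: {da=-5, hiborn=sacut_ad, smenibe=1943-11-15, trezugre=-2951/684}

Derivation:
Step: sums seed[x: 76]
Result: 76
Step: sums oneover[]
Result: 1/76
Step: sums minus[x: 3]
Result: -227/76
Step: sums quotient[x: 9/13]
Result: -2951/684
Step: shelf bind[k: trezugre; v: ANS]
Result: nil
Step: shelf bind[k: hiborn; v: sacut_ad]
Result: nil
Step: sums minus[x: 75]
Result: -54251/684
Step: shelf bind[k: smenibe; v: 1943-11-15]
Result: nil
Step: shelf bind[k: da; v: jomunog]
Result: nil
Step: shelf bind[k: da; v: -5]
Result: jomunog
Step: sums bump[x: 36]
Result: -29627/684
Step: sums seed[x: ANS]
Result: -29627/684
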